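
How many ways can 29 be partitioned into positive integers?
4565

p(n) counts ways to write n as a sum of positive integers (order ignored).
Euler's pentagonal recurrence: p(k) = p(k-1) + p(k-2) - p(k-5) - p(k-7) + p(k-12) + p(k-15) - ... (offsets j(3j∓1)/2, signs ++--, p(0)=1, p(<0)=0).
DP table for k = 0..28: p(0)=1, p(1)=1, p(2)=2, p(3)=3, p(4)=5, p(5)=7, p(6)=11, p(7)=15, p(8)=22, p(9)=30, p(10)=42, p(11)=56, p(12)=77, p(13)=101, p(14)=135, p(15)=176, p(16)=231, p(17)=297, p(18)=385, p(19)=490, p(20)=627, p(21)=792, p(22)=1002, p(23)=1255, p(24)=1575, p(25)=1958, p(26)=2436, p(27)=3010, p(28)=3718.
Final step: p(29) = p(28) + p(27) - p(24) - p(22) + p(17) + p(14) - p(7) - p(3)
= 3718 + 3010 - 1575 - 1002 + 297 + 135 - 15 - 3
= 4565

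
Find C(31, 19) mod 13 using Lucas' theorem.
0

Using Lucas' theorem:
Write n=31 and k=19 in base 13:
n in base 13: [2, 5]
k in base 13: [1, 6]
C(31,19) mod 13 = ∏ C(n_i, k_i) mod 13
Digit binomials (mod 13): C(2,1) = 2; C(5,6) = 0 (k_i > n_i)
Product: 2 × 0 = 0 ≡ 0 (mod 13)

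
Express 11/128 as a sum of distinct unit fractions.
1/12 + 1/384

Greedy algorithm:
11/128: ceiling(128/11) = 12, use 1/12
1/384: ceiling(384/1) = 384, use 1/384
Result: 11/128 = 1/12 + 1/384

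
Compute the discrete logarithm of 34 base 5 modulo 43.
11

Baby-step giant-step with step n = ⌈√43⌉ = 7.
Baby steps 5^j mod 43 (j:value) for j=0..6: 0:1, 1:5, 2:25, 3:39, 4:23, 5:29, 6:16.
Giant-step multiplier: 5^(-7) ≡ 5^(42-7) = 5^35 ≡ 7 (mod 43).
Giant steps γ_i = 34·7^i mod 43: γ_0=34, γ_1=23 (in table at j=4).
x = i·n + j = 1·7 + 4 = 11.
Check: 5^11 ≡ 34 (mod 43).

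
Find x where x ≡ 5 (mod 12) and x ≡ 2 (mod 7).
65

Using Chinese Remainder Theorem:
M = 12 × 7 = 84
M1 = 7, M2 = 12
y1 = 7^(-1) mod 12 = 7
y2 = 12^(-1) mod 7 = 3
x = (5×7×7 + 2×12×3) mod 84 = 65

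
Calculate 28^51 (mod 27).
1

Repeated squaring. Binary of 51 = 110011.
28^1 ≡ 1 (mod 27); 28^2 ≡ 1 (mod 27); 28^4 ≡ 1 (mod 27); 28^8 ≡ 1 (mod 27); 28^16 ≡ 1 (mod 27); 28^32 ≡ 1 (mod 27)
28^51 = 28^1 × 28^2 × 28^16 × 28^32 ≡ 1 (mod 27)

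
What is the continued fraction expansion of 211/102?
[2; 14, 1, 1, 3]

Euclidean algorithm steps:
211 = 2 × 102 + 7
102 = 14 × 7 + 4
7 = 1 × 4 + 3
4 = 1 × 3 + 1
3 = 3 × 1 + 0
Continued fraction: [2; 14, 1, 1, 3]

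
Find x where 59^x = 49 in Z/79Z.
16

Baby-step giant-step with step n = ⌈√79⌉ = 9.
Baby steps 59^j mod 79 (j:value) for j=0..8: 0:1, 1:59, 2:5, 3:58, 4:25, 5:53, 6:46, 7:28, 8:72.
Giant-step multiplier: 59^(-9) ≡ 59^(78-9) = 59^69 ≡ 57 (mod 79).
Giant steps γ_i = 49·57^i mod 79: γ_0=49, γ_1=28 (in table at j=7).
x = i·n + j = 1·9 + 7 = 16.
Check: 59^16 ≡ 49 (mod 79).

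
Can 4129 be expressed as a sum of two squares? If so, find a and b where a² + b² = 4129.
23² + 60² (a=23, b=60)

Factorization: 4129 = 4129
By Fermat: n is sum of two squares iff every prime p ≡ 3 (mod 4) appears to even power.
All primes ≡ 3 (mod 4) appear to even power.
Search a = 0, 1, 2, … for 4129 - a² a perfect square: first hit at a = 23: 4129 - 529 = 3600 = 60².
4129 = 23² + 60² = 529 + 3600 ✓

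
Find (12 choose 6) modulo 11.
0

Using Lucas' theorem:
Write n=12 and k=6 in base 11:
n in base 11: [1, 1]
k in base 11: [0, 6]
C(12,6) mod 11 = ∏ C(n_i, k_i) mod 11
Digit binomials (mod 11): C(1,0) = 1; C(1,6) = 0 (k_i > n_i)
Product: 1 × 0 = 0 ≡ 0 (mod 11)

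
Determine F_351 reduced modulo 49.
22

Matrix identity: Q^n = [[F_(n+1), F_n], [F_n, F_(n-1)]] with Q = [[1,1],[1,0]].
n = 351 = 101011111₂. Square-and-multiply, entries mod 49:
Q^1 = [[1,1],[1,0]]
Q^2 = (Q^1)² = [[2,1],[1,1]]
Q^5 = (Q^2)²·Q = [[8,5],[5,3]]
Q^10 = (Q^5)² = [[40,6],[6,34]]
Q^21 = (Q^10)²·Q = [[22,19],[19,3]]
Q^43 = (Q^21)²·Q = [[46,12],[12,34]]
Q^87 = (Q^43)²·Q = [[35,6],[6,29]]
Q^175 = (Q^87)²·Q = [[28,36],[36,41]]
Q^351 = (Q^175)²·Q = [[7,22],[22,34]]
F_351 mod 49 = Q^351[0][1] = 22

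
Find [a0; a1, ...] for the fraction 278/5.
[55; 1, 1, 2]

Euclidean algorithm steps:
278 = 55 × 5 + 3
5 = 1 × 3 + 2
3 = 1 × 2 + 1
2 = 2 × 1 + 0
Continued fraction: [55; 1, 1, 2]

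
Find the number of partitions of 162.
129913904637

p(n) counts ways to write n as a sum of positive integers (order ignored).
Euler's pentagonal recurrence: p(k) = p(k-1) + p(k-2) - p(k-5) - p(k-7) + p(k-12) + p(k-15) - ... (offsets j(3j∓1)/2, signs ++--, p(0)=1, p(<0)=0).
DP table for k = 0..161: p(0)=1, p(1)=1, p(2)=2, p(3)=3, p(4)=5, p(5)=7, p(6)=11, p(7)=15, p(8)=22, p(9)=30, p(10)=42, p(11)=56, p(12)=77, p(13)=101, p(14)=135, p(15)=176, p(16)=231, p(17)=297, p(18)=385, p(19)=490, p(20)=627, p(21)=792, p(22)=1002, p(23)=1255, p(24)=1575, p(25)=1958, p(26)=2436, p(27)=3010, p(28)=3718, p(29)=4565, p(30)=5604, p(31)=6842, p(32)=8349, p(33)=10143, p(34)=12310, p(35)=14883, p(36)=17977, p(37)=21637, p(38)=26015, p(39)=31185, p(40)=37338, p(41)=44583, p(42)=53174, p(43)=63261, p(44)=75175, p(45)=89134, p(46)=105558, p(47)=124754, p(48)=147273, p(49)=173525, p(50)=204226, p(51)=239943, p(52)=281589, p(53)=329931, p(54)=386155, p(55)=451276, p(56)=526823, p(57)=614154, p(58)=715220, p(59)=831820, p(60)=966467, p(61)=1121505, p(62)=1300156, p(63)=1505499, p(64)=1741630, p(65)=2012558, p(66)=2323520, p(67)=2679689, p(68)=3087735, p(69)=3554345, p(70)=4087968, p(71)=4697205, p(72)=5392783, p(73)=6185689, p(74)=7089500, p(75)=8118264, p(76)=9289091, p(77)=10619863, p(78)=12132164, p(79)=13848650, p(80)=15796476, p(81)=18004327, p(82)=20506255, p(83)=23338469, p(84)=26543660, p(85)=30167357, p(86)=34262962, p(87)=38887673, p(88)=44108109, p(89)=49995925, p(90)=56634173, p(91)=64112359, p(92)=72533807, p(93)=82010177, p(94)=92669720, p(95)=104651419, p(96)=118114304, p(97)=133230930, p(98)=150198136, p(99)=169229875, p(100)=190569292, p(101)=214481126, p(102)=241265379, p(103)=271248950, p(104)=304801365, p(105)=342325709, p(106)=384276336, p(107)=431149389, p(108)=483502844, p(109)=541946240, p(110)=607163746, p(111)=679903203, p(112)=761002156, p(113)=851376628, p(114)=952050665, p(115)=1064144451, p(116)=1188908248, p(117)=1327710076, p(118)=1482074143, p(119)=1653668665, p(120)=1844349560, p(121)=2056148051, p(122)=2291320912, p(123)=2552338241, p(124)=2841940500, p(125)=3163127352, p(126)=3519222692, p(127)=3913864295, p(128)=4351078600, p(129)=4835271870, p(130)=5371315400, p(131)=5964539504, p(132)=6620830889, p(133)=7346629512, p(134)=8149040695, p(135)=9035836076, p(136)=10015581680, p(137)=11097645016, p(138)=12292341831, p(139)=13610949895, p(140)=15065878135, p(141)=16670689208, p(142)=18440293320, p(143)=20390982757, p(144)=22540654445, p(145)=24908858009, p(146)=27517052599, p(147)=30388671978, p(148)=33549419497, p(149)=37027355200, p(150)=40853235313, p(151)=45060624582, p(152)=49686288421, p(153)=54770336324, p(154)=60356673280, p(155)=66493182097, p(156)=73232243759, p(157)=80630964769, p(158)=88751778802, p(159)=97662728555, p(160)=107438159466, p(161)=118159068427.
Final step: p(162) = p(161) + p(160) - p(157) - p(155) + p(150) + p(147) - p(140) - p(136) + p(127) + p(122) - p(111) - p(105) + p(92) + p(85) - p(70) - p(62) + p(45) + p(36) - p(17) - p(7)
= 118159068427 + 107438159466 - 80630964769 - 66493182097 + 40853235313 + 30388671978 - 15065878135 - 10015581680 + 3913864295 + 2291320912 - 679903203 - 342325709 + 72533807 + 30167357 - 4087968 - 1300156 + 89134 + 17977 - 297 - 15
= 129913904637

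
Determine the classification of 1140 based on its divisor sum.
abundant

Proper divisors of 1140: sum = 1 + 2 + 3 + 4 + 5 + 6 + 10 + 12 + ... + 228 + 285 + 380 + 570 (23 divisors) = 2220
Since 2220 > 1140, 1140 is abundant.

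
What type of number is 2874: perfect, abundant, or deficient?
abundant

Proper divisors of 2874: sum = 1 + 2 + 3 + 6 + 479 + 958 + 1437 = 2886
Since 2886 > 2874, 2874 is abundant.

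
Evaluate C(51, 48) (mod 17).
0

Using Lucas' theorem:
Write n=51 and k=48 in base 17:
n in base 17: [3, 0]
k in base 17: [2, 14]
C(51,48) mod 17 = ∏ C(n_i, k_i) mod 17
Digit binomials (mod 17): C(3,2) = 3; C(0,14) = 0 (k_i > n_i)
Product: 3 × 0 = 0 ≡ 0 (mod 17)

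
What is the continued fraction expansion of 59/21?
[2; 1, 4, 4]

Euclidean algorithm steps:
59 = 2 × 21 + 17
21 = 1 × 17 + 4
17 = 4 × 4 + 1
4 = 4 × 1 + 0
Continued fraction: [2; 1, 4, 4]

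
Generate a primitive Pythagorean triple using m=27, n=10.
(629, 540, 829)

Euclid's formula: a = m² - n², b = 2mn, c = m² + n²
m = 27, n = 10
a = 27² - 10² = 729 - 100 = 629
b = 2 × 27 × 10 = 540
c = 27² + 10² = 729 + 100 = 829
Verification: 629² + 540² = 395641 + 291600 = 687241 = 829² ✓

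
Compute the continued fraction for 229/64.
[3; 1, 1, 2, 1, 2, 3]

Euclidean algorithm steps:
229 = 3 × 64 + 37
64 = 1 × 37 + 27
37 = 1 × 27 + 10
27 = 2 × 10 + 7
10 = 1 × 7 + 3
7 = 2 × 3 + 1
3 = 3 × 1 + 0
Continued fraction: [3; 1, 1, 2, 1, 2, 3]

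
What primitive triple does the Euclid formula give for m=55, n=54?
(109, 5940, 5941)

Euclid's formula: a = m² - n², b = 2mn, c = m² + n²
m = 55, n = 54
a = 55² - 54² = 3025 - 2916 = 109
b = 2 × 55 × 54 = 5940
c = 55² + 54² = 3025 + 2916 = 5941
Verification: 109² + 5940² = 11881 + 35283600 = 35295481 = 5941² ✓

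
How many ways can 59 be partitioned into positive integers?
831820

p(n) counts ways to write n as a sum of positive integers (order ignored).
Euler's pentagonal recurrence: p(k) = p(k-1) + p(k-2) - p(k-5) - p(k-7) + p(k-12) + p(k-15) - ... (offsets j(3j∓1)/2, signs ++--, p(0)=1, p(<0)=0).
DP table for k = 0..58: p(0)=1, p(1)=1, p(2)=2, p(3)=3, p(4)=5, p(5)=7, p(6)=11, p(7)=15, p(8)=22, p(9)=30, p(10)=42, p(11)=56, p(12)=77, p(13)=101, p(14)=135, p(15)=176, p(16)=231, p(17)=297, p(18)=385, p(19)=490, p(20)=627, p(21)=792, p(22)=1002, p(23)=1255, p(24)=1575, p(25)=1958, p(26)=2436, p(27)=3010, p(28)=3718, p(29)=4565, p(30)=5604, p(31)=6842, p(32)=8349, p(33)=10143, p(34)=12310, p(35)=14883, p(36)=17977, p(37)=21637, p(38)=26015, p(39)=31185, p(40)=37338, p(41)=44583, p(42)=53174, p(43)=63261, p(44)=75175, p(45)=89134, p(46)=105558, p(47)=124754, p(48)=147273, p(49)=173525, p(50)=204226, p(51)=239943, p(52)=281589, p(53)=329931, p(54)=386155, p(55)=451276, p(56)=526823, p(57)=614154, p(58)=715220.
Final step: p(59) = p(58) + p(57) - p(54) - p(52) + p(47) + p(44) - p(37) - p(33) + p(24) + p(19) - p(8) - p(2)
= 715220 + 614154 - 386155 - 281589 + 124754 + 75175 - 21637 - 10143 + 1575 + 490 - 22 - 2
= 831820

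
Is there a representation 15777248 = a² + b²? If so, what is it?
Not possible

Factorization: 15777248 = 2^5 × 79^3
By Fermat: n is sum of two squares iff every prime p ≡ 3 (mod 4) appears to even power.
Prime(s) ≡ 3 (mod 4) with odd exponent: [(79, 3)]
Therefore 15777248 cannot be expressed as a² + b².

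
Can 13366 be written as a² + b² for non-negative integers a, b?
Not possible

Factorization: 13366 = 2 × 41 × 163
By Fermat: n is sum of two squares iff every prime p ≡ 3 (mod 4) appears to even power.
Prime(s) ≡ 3 (mod 4) with odd exponent: [(163, 1)]
Therefore 13366 cannot be expressed as a² + b².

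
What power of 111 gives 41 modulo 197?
118

Baby-step giant-step with step n = ⌈√197⌉ = 15.
Baby steps 111^j mod 197 (j:value) for j=0..14: 0:1, 1:111, 2:107, 3:57, 4:23, 5:189, 6:97, 7:129, 8:135, 9:13, 10:64, 11:12, 12:150, 13:102, 14:93.
Giant-step multiplier: 111^(-15) ≡ 111^(196-15) = 111^181 ≡ 5 (mod 197).
Giant steps γ_i = 41·5^i mod 197: γ_0=41, γ_1=8, γ_2=40, γ_3=3, γ_4=15, γ_5=75, γ_6=178, γ_7=102 (in table at j=13).
x = i·n + j = 7·15 + 13 = 118.
Check: 111^118 ≡ 41 (mod 197).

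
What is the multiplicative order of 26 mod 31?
6

31 is prime, so ord(26) divides φ(31) = 30.
Divisors of 30: 1, 2, 3, 5, 6, 10, 15, 30.
Repeated squaring: 26^1 ≡ 26, 26^2 ≡ 25, 26^4 ≡ 5, 26^8 ≡ 25, 26^16 ≡ 5 (mod 31).
Test 26^d mod 31 for each divisor d in increasing order:
26^1 ≡ 26
26^2 ≡ 25
26^3 = 26^2·26^1 ≡ 30
26^5 = 26^4·26^1 ≡ 6
26^6 = 26^4·26^2 ≡ 1  ← first divisor giving 1
The order is 6.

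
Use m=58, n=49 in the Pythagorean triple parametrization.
(963, 5684, 5765)

Euclid's formula: a = m² - n², b = 2mn, c = m² + n²
m = 58, n = 49
a = 58² - 49² = 3364 - 2401 = 963
b = 2 × 58 × 49 = 5684
c = 58² + 49² = 3364 + 2401 = 5765
Verification: 963² + 5684² = 927369 + 32307856 = 33235225 = 5765² ✓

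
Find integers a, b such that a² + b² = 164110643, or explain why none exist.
Not possible

Factorization: 164110643 = 73 × 131^3
By Fermat: n is sum of two squares iff every prime p ≡ 3 (mod 4) appears to even power.
Prime(s) ≡ 3 (mod 4) with odd exponent: [(131, 3)]
Therefore 164110643 cannot be expressed as a² + b².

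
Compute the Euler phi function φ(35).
24

35 = 5 × 7
φ(n) = n × ∏(1 - 1/p) for each prime p dividing n
φ(35) = 35 × (1 - 1/5) × (1 - 1/7) = 24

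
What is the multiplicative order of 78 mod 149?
148

149 is prime, so ord(78) divides φ(149) = 148.
Divisors of 148: 1, 2, 4, 37, 74, 148.
Repeated squaring: 78^1 ≡ 78, 78^2 ≡ 124, 78^4 ≡ 29, 78^8 ≡ 96, 78^16 ≡ 127, 78^32 ≡ 37, 78^64 ≡ 28, 78^128 ≡ 39 (mod 149).
Test 78^d mod 149 for each divisor d in increasing order:
78^1 ≡ 78
78^2 ≡ 124
78^4 ≡ 29
78^37 = 78^32·78^4·78^1 ≡ 105
78^74 = 78^64·78^8·78^2 ≡ 148
78^148 = 78^128·78^16·78^4 ≡ 1  ← first divisor giving 1
The order is 148.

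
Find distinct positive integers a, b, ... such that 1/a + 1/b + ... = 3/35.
1/12 + 1/420

Greedy algorithm:
3/35: ceiling(35/3) = 12, use 1/12
1/420: ceiling(420/1) = 420, use 1/420
Result: 3/35 = 1/12 + 1/420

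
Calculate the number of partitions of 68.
3087735

p(n) counts ways to write n as a sum of positive integers (order ignored).
Euler's pentagonal recurrence: p(k) = p(k-1) + p(k-2) - p(k-5) - p(k-7) + p(k-12) + p(k-15) - ... (offsets j(3j∓1)/2, signs ++--, p(0)=1, p(<0)=0).
DP table for k = 0..67: p(0)=1, p(1)=1, p(2)=2, p(3)=3, p(4)=5, p(5)=7, p(6)=11, p(7)=15, p(8)=22, p(9)=30, p(10)=42, p(11)=56, p(12)=77, p(13)=101, p(14)=135, p(15)=176, p(16)=231, p(17)=297, p(18)=385, p(19)=490, p(20)=627, p(21)=792, p(22)=1002, p(23)=1255, p(24)=1575, p(25)=1958, p(26)=2436, p(27)=3010, p(28)=3718, p(29)=4565, p(30)=5604, p(31)=6842, p(32)=8349, p(33)=10143, p(34)=12310, p(35)=14883, p(36)=17977, p(37)=21637, p(38)=26015, p(39)=31185, p(40)=37338, p(41)=44583, p(42)=53174, p(43)=63261, p(44)=75175, p(45)=89134, p(46)=105558, p(47)=124754, p(48)=147273, p(49)=173525, p(50)=204226, p(51)=239943, p(52)=281589, p(53)=329931, p(54)=386155, p(55)=451276, p(56)=526823, p(57)=614154, p(58)=715220, p(59)=831820, p(60)=966467, p(61)=1121505, p(62)=1300156, p(63)=1505499, p(64)=1741630, p(65)=2012558, p(66)=2323520, p(67)=2679689.
Final step: p(68) = p(67) + p(66) - p(63) - p(61) + p(56) + p(53) - p(46) - p(42) + p(33) + p(28) - p(17) - p(11)
= 2679689 + 2323520 - 1505499 - 1121505 + 526823 + 329931 - 105558 - 53174 + 10143 + 3718 - 297 - 56
= 3087735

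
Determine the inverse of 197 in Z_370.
293

gcd(197, 370) = 1, so the inverse exists.
Extended Euclidean algorithm on (370, 197):
370 = 1 × 197 + 173  ⟹  173 = (1)·370 + (-1)·197
197 = 1 × 173 + 24  ⟹  24 = (-1)·370 + (2)·197
173 = 7 × 24 + 5  ⟹  5 = (8)·370 + (-15)·197
24 = 4 × 5 + 4  ⟹  4 = (-33)·370 + (62)·197
5 = 1 × 4 + 1  ⟹  1 = (41)·370 + (-77)·197
So (-77)·197 ≡ 1 (mod 370), i.e. 197^(-1) ≡ -77 ≡ 293 (mod 370).
Check: 197 × 293 = 57721 ≡ 1 (mod 370)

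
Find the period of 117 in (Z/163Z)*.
162

163 is prime, so ord(117) divides φ(163) = 162.
Divisors of 162: 1, 2, 3, 6, 9, 18, 27, 54, 81, 162.
Repeated squaring: 117^1 ≡ 117, 117^2 ≡ 160, 117^4 ≡ 9, 117^8 ≡ 81, 117^16 ≡ 41, 117^32 ≡ 51, 117^64 ≡ 156, 117^128 ≡ 49 (mod 163).
Test 117^d mod 163 for each divisor d in increasing order:
117^1 ≡ 117
117^2 ≡ 160
117^3 = 117^2·117^1 ≡ 138
117^6 = 117^4·117^2 ≡ 136
117^9 = 117^8·117^1 ≡ 23
117^18 = 117^16·117^2 ≡ 40
117^27 = 117^16·117^8·117^2·117^1 ≡ 105
117^54 = 117^32·117^16·117^4·117^2 ≡ 104
117^81 = 117^64·117^16·117^1 ≡ 162
117^162 = 117^128·117^32·117^2 ≡ 1  ← first divisor giving 1
The order is 162.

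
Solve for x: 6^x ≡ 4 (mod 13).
10

Baby-step giant-step with step n = ⌈√13⌉ = 4.
Baby steps 6^j mod 13 (j:value) for j=0..3: 0:1, 1:6, 2:10, 3:8.
Giant-step multiplier: 6^(-4) ≡ 6^(12-4) = 6^8 ≡ 3 (mod 13).
Giant steps γ_i = 4·3^i mod 13: γ_0=4, γ_1=12, γ_2=10 (in table at j=2).
x = i·n + j = 2·4 + 2 = 10.
Check: 6^10 ≡ 4 (mod 13).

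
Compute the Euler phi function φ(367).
366

367 = 367
φ(n) = n × ∏(1 - 1/p) for each prime p dividing n
φ(367) = 367 × (1 - 1/367) = 366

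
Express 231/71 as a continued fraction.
[3; 3, 1, 17]

Euclidean algorithm steps:
231 = 3 × 71 + 18
71 = 3 × 18 + 17
18 = 1 × 17 + 1
17 = 17 × 1 + 0
Continued fraction: [3; 3, 1, 17]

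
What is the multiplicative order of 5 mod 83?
82

83 is prime, so ord(5) divides φ(83) = 82.
Divisors of 82: 1, 2, 41, 82.
Repeated squaring: 5^1 ≡ 5, 5^2 ≡ 25, 5^4 ≡ 44, 5^8 ≡ 27, 5^16 ≡ 65, 5^32 ≡ 75, 5^64 ≡ 64 (mod 83).
Test 5^d mod 83 for each divisor d in increasing order:
5^1 ≡ 5
5^2 ≡ 25
5^41 = 5^32·5^8·5^1 ≡ 82
5^82 = 5^64·5^16·5^2 ≡ 1  ← first divisor giving 1
The order is 82.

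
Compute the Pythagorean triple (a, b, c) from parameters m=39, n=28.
(737, 2184, 2305)

Euclid's formula: a = m² - n², b = 2mn, c = m² + n²
m = 39, n = 28
a = 39² - 28² = 1521 - 784 = 737
b = 2 × 39 × 28 = 2184
c = 39² + 28² = 1521 + 784 = 2305
Verification: 737² + 2184² = 543169 + 4769856 = 5313025 = 2305² ✓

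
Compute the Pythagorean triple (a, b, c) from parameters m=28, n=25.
(159, 1400, 1409)

Euclid's formula: a = m² - n², b = 2mn, c = m² + n²
m = 28, n = 25
a = 28² - 25² = 784 - 625 = 159
b = 2 × 28 × 25 = 1400
c = 28² + 25² = 784 + 625 = 1409
Verification: 159² + 1400² = 25281 + 1960000 = 1985281 = 1409² ✓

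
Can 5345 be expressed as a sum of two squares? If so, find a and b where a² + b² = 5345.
4² + 73² (a=4, b=73)

Factorization: 5345 = 5 × 1069
By Fermat: n is sum of two squares iff every prime p ≡ 3 (mod 4) appears to even power.
All primes ≡ 3 (mod 4) appear to even power.
Search a = 0, 1, 2, … for 5345 - a² a perfect square: first hit at a = 4: 5345 - 16 = 5329 = 73².
5345 = 4² + 73² = 16 + 5329 ✓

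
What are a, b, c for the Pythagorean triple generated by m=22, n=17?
(195, 748, 773)

Euclid's formula: a = m² - n², b = 2mn, c = m² + n²
m = 22, n = 17
a = 22² - 17² = 484 - 289 = 195
b = 2 × 22 × 17 = 748
c = 22² + 17² = 484 + 289 = 773
Verification: 195² + 748² = 38025 + 559504 = 597529 = 773² ✓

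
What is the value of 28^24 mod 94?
28

Repeated squaring. Binary of 24 = 11000.
28^1 ≡ 28 (mod 94); 28^2 ≡ 32 (mod 94); 28^4 ≡ 84 (mod 94); 28^8 ≡ 6 (mod 94); 28^16 ≡ 36 (mod 94)
28^24 = 28^8 × 28^16 ≡ 28 (mod 94)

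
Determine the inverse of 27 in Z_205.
38

gcd(27, 205) = 1, so the inverse exists.
Extended Euclidean algorithm on (205, 27):
205 = 7 × 27 + 16  ⟹  16 = (1)·205 + (-7)·27
27 = 1 × 16 + 11  ⟹  11 = (-1)·205 + (8)·27
16 = 1 × 11 + 5  ⟹  5 = (2)·205 + (-15)·27
11 = 2 × 5 + 1  ⟹  1 = (-5)·205 + (38)·27
So (38)·27 ≡ 1 (mod 205), i.e. 27^(-1) ≡ 38 (mod 205).
Check: 27 × 38 = 1026 ≡ 1 (mod 205)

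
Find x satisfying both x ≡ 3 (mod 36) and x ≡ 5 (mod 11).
291

Using Chinese Remainder Theorem:
M = 36 × 11 = 396
M1 = 11, M2 = 36
y1 = 11^(-1) mod 36 = 23
y2 = 36^(-1) mod 11 = 4
x = (3×11×23 + 5×36×4) mod 396 = 291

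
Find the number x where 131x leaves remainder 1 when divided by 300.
71

gcd(131, 300) = 1, so the inverse exists.
Extended Euclidean algorithm on (300, 131):
300 = 2 × 131 + 38  ⟹  38 = (1)·300 + (-2)·131
131 = 3 × 38 + 17  ⟹  17 = (-3)·300 + (7)·131
38 = 2 × 17 + 4  ⟹  4 = (7)·300 + (-16)·131
17 = 4 × 4 + 1  ⟹  1 = (-31)·300 + (71)·131
So (71)·131 ≡ 1 (mod 300), i.e. 131^(-1) ≡ 71 (mod 300).
Check: 131 × 71 = 9301 ≡ 1 (mod 300)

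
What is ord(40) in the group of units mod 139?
138

139 is prime, so ord(40) divides φ(139) = 138.
Divisors of 138: 1, 2, 3, 6, 23, 46, 69, 138.
Repeated squaring: 40^1 ≡ 40, 40^2 ≡ 71, 40^4 ≡ 37, 40^8 ≡ 118, 40^16 ≡ 24, 40^32 ≡ 20, 40^64 ≡ 122, 40^128 ≡ 11 (mod 139).
Test 40^d mod 139 for each divisor d in increasing order:
40^1 ≡ 40
40^2 ≡ 71
40^3 = 40^2·40^1 ≡ 60
40^6 = 40^4·40^2 ≡ 125
40^23 = 40^16·40^4·40^2·40^1 ≡ 43
40^46 = 40^32·40^8·40^4·40^2 ≡ 42
40^69 = 40^64·40^4·40^1 ≡ 138
40^138 = 40^128·40^8·40^2 ≡ 1  ← first divisor giving 1
The order is 138.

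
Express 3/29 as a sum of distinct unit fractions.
1/10 + 1/290

Greedy algorithm:
3/29: ceiling(29/3) = 10, use 1/10
1/290: ceiling(290/1) = 290, use 1/290
Result: 3/29 = 1/10 + 1/290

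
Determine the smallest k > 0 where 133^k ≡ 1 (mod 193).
64

193 is prime, so ord(133) divides φ(193) = 192.
Divisors of 192: 1, 2, 3, 4, 6, 8, 12, 16, 24, 32, 48, 64, 96, 192.
Repeated squaring: 133^1 ≡ 133, 133^2 ≡ 126, 133^4 ≡ 50, 133^8 ≡ 184, 133^16 ≡ 81, 133^32 ≡ 192, 133^64 ≡ 1, 133^128 ≡ 1 (mod 193).
Test 133^d mod 193 for each divisor d in increasing order:
133^1 ≡ 133
133^2 ≡ 126
133^3 = 133^2·133^1 ≡ 160
133^4 ≡ 50
133^6 = 133^4·133^2 ≡ 124
133^8 ≡ 184
133^12 = 133^8·133^4 ≡ 129
133^16 ≡ 81
133^24 = 133^16·133^8 ≡ 43
133^32 ≡ 192
133^48 = 133^32·133^16 ≡ 112
133^64 ≡ 1  ← first divisor giving 1
The order is 64.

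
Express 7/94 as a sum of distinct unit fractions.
1/14 + 1/329

Greedy algorithm:
7/94: ceiling(94/7) = 14, use 1/14
1/329: ceiling(329/1) = 329, use 1/329
Result: 7/94 = 1/14 + 1/329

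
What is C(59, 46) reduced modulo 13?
4

Using Lucas' theorem:
Write n=59 and k=46 in base 13:
n in base 13: [4, 7]
k in base 13: [3, 7]
C(59,46) mod 13 = ∏ C(n_i, k_i) mod 13
Digit binomials (mod 13): C(4,3) = 4; C(7,7) = 1
Product: 4 × 1 = 4 ≡ 4 (mod 13)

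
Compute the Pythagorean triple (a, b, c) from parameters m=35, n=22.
(741, 1540, 1709)

Euclid's formula: a = m² - n², b = 2mn, c = m² + n²
m = 35, n = 22
a = 35² - 22² = 1225 - 484 = 741
b = 2 × 35 × 22 = 1540
c = 35² + 22² = 1225 + 484 = 1709
Verification: 741² + 1540² = 549081 + 2371600 = 2920681 = 1709² ✓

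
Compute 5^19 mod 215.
55

Repeated squaring. Binary of 19 = 10011.
5^1 ≡ 5 (mod 215); 5^2 ≡ 25 (mod 215); 5^4 ≡ 195 (mod 215); 5^8 ≡ 185 (mod 215); 5^16 ≡ 40 (mod 215)
5^19 = 5^1 × 5^2 × 5^16 ≡ 55 (mod 215)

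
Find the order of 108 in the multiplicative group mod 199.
198

199 is prime, so ord(108) divides φ(199) = 198.
Divisors of 198: 1, 2, 3, 6, 9, 11, 18, 22, 33, 66, 99, 198.
Repeated squaring: 108^1 ≡ 108, 108^2 ≡ 122, 108^4 ≡ 158, 108^8 ≡ 89, 108^16 ≡ 160, 108^32 ≡ 128, 108^64 ≡ 66, 108^128 ≡ 177 (mod 199).
Test 108^d mod 199 for each divisor d in increasing order:
108^1 ≡ 108
108^2 ≡ 122
108^3 = 108^2·108^1 ≡ 42
108^6 = 108^4·108^2 ≡ 172
108^9 = 108^8·108^1 ≡ 60
108^11 = 108^8·108^2·108^1 ≡ 156
108^18 = 108^16·108^2 ≡ 18
108^22 = 108^16·108^4·108^2 ≡ 58
108^33 = 108^32·108^1 ≡ 93
108^66 = 108^64·108^2 ≡ 92
108^99 = 108^64·108^32·108^2·108^1 ≡ 198
108^198 = 108^128·108^64·108^4·108^2 ≡ 1  ← first divisor giving 1
The order is 198.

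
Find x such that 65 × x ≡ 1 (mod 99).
32

gcd(65, 99) = 1, so the inverse exists.
Extended Euclidean algorithm on (99, 65):
99 = 1 × 65 + 34  ⟹  34 = (1)·99 + (-1)·65
65 = 1 × 34 + 31  ⟹  31 = (-1)·99 + (2)·65
34 = 1 × 31 + 3  ⟹  3 = (2)·99 + (-3)·65
31 = 10 × 3 + 1  ⟹  1 = (-21)·99 + (32)·65
So (32)·65 ≡ 1 (mod 99), i.e. 65^(-1) ≡ 32 (mod 99).
Check: 65 × 32 = 2080 ≡ 1 (mod 99)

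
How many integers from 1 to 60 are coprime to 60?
16

60 = 2^2 × 3 × 5
φ(n) = n × ∏(1 - 1/p) for each prime p dividing n
φ(60) = 60 × (1 - 1/2) × (1 - 1/3) × (1 - 1/5) = 16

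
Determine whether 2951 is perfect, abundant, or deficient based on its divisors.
deficient

Proper divisors of 2951: sum = 1 + 13 + 227 = 241
Since 241 < 2951, 2951 is deficient.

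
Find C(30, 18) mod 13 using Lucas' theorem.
0

Using Lucas' theorem:
Write n=30 and k=18 in base 13:
n in base 13: [2, 4]
k in base 13: [1, 5]
C(30,18) mod 13 = ∏ C(n_i, k_i) mod 13
Digit binomials (mod 13): C(2,1) = 2; C(4,5) = 0 (k_i > n_i)
Product: 2 × 0 = 0 ≡ 0 (mod 13)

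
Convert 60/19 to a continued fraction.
[3; 6, 3]

Euclidean algorithm steps:
60 = 3 × 19 + 3
19 = 6 × 3 + 1
3 = 3 × 1 + 0
Continued fraction: [3; 6, 3]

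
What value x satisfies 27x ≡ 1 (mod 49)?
20

gcd(27, 49) = 1, so the inverse exists.
Extended Euclidean algorithm on (49, 27):
49 = 1 × 27 + 22  ⟹  22 = (1)·49 + (-1)·27
27 = 1 × 22 + 5  ⟹  5 = (-1)·49 + (2)·27
22 = 4 × 5 + 2  ⟹  2 = (5)·49 + (-9)·27
5 = 2 × 2 + 1  ⟹  1 = (-11)·49 + (20)·27
So (20)·27 ≡ 1 (mod 49), i.e. 27^(-1) ≡ 20 (mod 49).
Check: 27 × 20 = 540 ≡ 1 (mod 49)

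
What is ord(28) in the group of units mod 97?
32

97 is prime, so ord(28) divides φ(97) = 96.
Divisors of 96: 1, 2, 3, 4, 6, 8, 12, 16, 24, 32, 48, 96.
Repeated squaring: 28^1 ≡ 28, 28^2 ≡ 8, 28^4 ≡ 64, 28^8 ≡ 22, 28^16 ≡ 96, 28^32 ≡ 1, 28^64 ≡ 1 (mod 97).
Test 28^d mod 97 for each divisor d in increasing order:
28^1 ≡ 28
28^2 ≡ 8
28^3 = 28^2·28^1 ≡ 30
28^4 ≡ 64
28^6 = 28^4·28^2 ≡ 27
28^8 ≡ 22
28^12 = 28^8·28^4 ≡ 50
28^16 ≡ 96
28^24 = 28^16·28^8 ≡ 75
28^32 ≡ 1  ← first divisor giving 1
The order is 32.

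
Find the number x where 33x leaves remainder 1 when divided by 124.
109

gcd(33, 124) = 1, so the inverse exists.
Extended Euclidean algorithm on (124, 33):
124 = 3 × 33 + 25  ⟹  25 = (1)·124 + (-3)·33
33 = 1 × 25 + 8  ⟹  8 = (-1)·124 + (4)·33
25 = 3 × 8 + 1  ⟹  1 = (4)·124 + (-15)·33
So (-15)·33 ≡ 1 (mod 124), i.e. 33^(-1) ≡ -15 ≡ 109 (mod 124).
Check: 33 × 109 = 3597 ≡ 1 (mod 124)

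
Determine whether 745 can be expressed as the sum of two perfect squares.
4² + 27² (a=4, b=27)

Factorization: 745 = 5 × 149
By Fermat: n is sum of two squares iff every prime p ≡ 3 (mod 4) appears to even power.
All primes ≡ 3 (mod 4) appear to even power.
Search a = 0, 1, 2, … for 745 - a² a perfect square: first hit at a = 4: 745 - 16 = 729 = 27².
745 = 4² + 27² = 16 + 729 ✓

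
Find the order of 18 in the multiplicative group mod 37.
36

37 is prime, so ord(18) divides φ(37) = 36.
Divisors of 36: 1, 2, 3, 4, 6, 9, 12, 18, 36.
Repeated squaring: 18^1 ≡ 18, 18^2 ≡ 28, 18^4 ≡ 7, 18^8 ≡ 12, 18^16 ≡ 33, 18^32 ≡ 16 (mod 37).
Test 18^d mod 37 for each divisor d in increasing order:
18^1 ≡ 18
18^2 ≡ 28
18^3 = 18^2·18^1 ≡ 23
18^4 ≡ 7
18^6 = 18^4·18^2 ≡ 11
18^9 = 18^8·18^1 ≡ 31
18^12 = 18^8·18^4 ≡ 10
18^18 = 18^16·18^2 ≡ 36
18^36 = 18^32·18^4 ≡ 1  ← first divisor giving 1
The order is 36.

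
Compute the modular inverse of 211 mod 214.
71

gcd(211, 214) = 1, so the inverse exists.
Extended Euclidean algorithm on (214, 211):
214 = 1 × 211 + 3  ⟹  3 = (1)·214 + (-1)·211
211 = 70 × 3 + 1  ⟹  1 = (-70)·214 + (71)·211
So (71)·211 ≡ 1 (mod 214), i.e. 211^(-1) ≡ 71 (mod 214).
Check: 211 × 71 = 14981 ≡ 1 (mod 214)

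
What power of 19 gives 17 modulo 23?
21

Baby-step giant-step with step n = ⌈√23⌉ = 5.
Baby steps 19^j mod 23 (j:value) for j=0..4: 0:1, 1:19, 2:16, 3:5, 4:3.
Giant-step multiplier: 19^(-5) ≡ 19^(22-5) = 19^17 ≡ 21 (mod 23).
Giant steps γ_i = 17·21^i mod 23: γ_0=17, γ_1=12, γ_2=22, γ_3=2, γ_4=19 (in table at j=1).
x = i·n + j = 4·5 + 1 = 21.
Check: 19^21 ≡ 17 (mod 23).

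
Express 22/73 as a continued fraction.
[0; 3, 3, 7]

Euclidean algorithm steps:
22 = 0 × 73 + 22
73 = 3 × 22 + 7
22 = 3 × 7 + 1
7 = 7 × 1 + 0
Continued fraction: [0; 3, 3, 7]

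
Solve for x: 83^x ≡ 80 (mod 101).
52

Baby-step giant-step with step n = ⌈√101⌉ = 11.
Baby steps 83^j mod 101 (j:value) for j=0..10: 0:1, 1:83, 2:21, 3:26, 4:37, 5:41, 6:70, 7:53, 8:56, 9:2, 10:65.
Giant-step multiplier: 83^(-11) ≡ 83^(100-11) = 83^89 ≡ 89 (mod 101).
Giant steps γ_i = 80·89^i mod 101: γ_0=80, γ_1=50, γ_2=6, γ_3=29, γ_4=56 (in table at j=8).
x = i·n + j = 4·11 + 8 = 52.
Check: 83^52 ≡ 80 (mod 101).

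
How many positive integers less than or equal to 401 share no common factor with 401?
400

401 = 401
φ(n) = n × ∏(1 - 1/p) for each prime p dividing n
φ(401) = 401 × (1 - 1/401) = 400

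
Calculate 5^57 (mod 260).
5

Repeated squaring. Binary of 57 = 111001.
5^1 ≡ 5 (mod 260); 5^2 ≡ 25 (mod 260); 5^4 ≡ 105 (mod 260); 5^8 ≡ 105 (mod 260); 5^16 ≡ 105 (mod 260); 5^32 ≡ 105 (mod 260)
5^57 = 5^1 × 5^8 × 5^16 × 5^32 ≡ 5 (mod 260)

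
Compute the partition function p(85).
30167357

p(n) counts ways to write n as a sum of positive integers (order ignored).
Euler's pentagonal recurrence: p(k) = p(k-1) + p(k-2) - p(k-5) - p(k-7) + p(k-12) + p(k-15) - ... (offsets j(3j∓1)/2, signs ++--, p(0)=1, p(<0)=0).
DP table for k = 0..84: p(0)=1, p(1)=1, p(2)=2, p(3)=3, p(4)=5, p(5)=7, p(6)=11, p(7)=15, p(8)=22, p(9)=30, p(10)=42, p(11)=56, p(12)=77, p(13)=101, p(14)=135, p(15)=176, p(16)=231, p(17)=297, p(18)=385, p(19)=490, p(20)=627, p(21)=792, p(22)=1002, p(23)=1255, p(24)=1575, p(25)=1958, p(26)=2436, p(27)=3010, p(28)=3718, p(29)=4565, p(30)=5604, p(31)=6842, p(32)=8349, p(33)=10143, p(34)=12310, p(35)=14883, p(36)=17977, p(37)=21637, p(38)=26015, p(39)=31185, p(40)=37338, p(41)=44583, p(42)=53174, p(43)=63261, p(44)=75175, p(45)=89134, p(46)=105558, p(47)=124754, p(48)=147273, p(49)=173525, p(50)=204226, p(51)=239943, p(52)=281589, p(53)=329931, p(54)=386155, p(55)=451276, p(56)=526823, p(57)=614154, p(58)=715220, p(59)=831820, p(60)=966467, p(61)=1121505, p(62)=1300156, p(63)=1505499, p(64)=1741630, p(65)=2012558, p(66)=2323520, p(67)=2679689, p(68)=3087735, p(69)=3554345, p(70)=4087968, p(71)=4697205, p(72)=5392783, p(73)=6185689, p(74)=7089500, p(75)=8118264, p(76)=9289091, p(77)=10619863, p(78)=12132164, p(79)=13848650, p(80)=15796476, p(81)=18004327, p(82)=20506255, p(83)=23338469, p(84)=26543660.
Final step: p(85) = p(84) + p(83) - p(80) - p(78) + p(73) + p(70) - p(63) - p(59) + p(50) + p(45) - p(34) - p(28) + p(15) + p(8)
= 26543660 + 23338469 - 15796476 - 12132164 + 6185689 + 4087968 - 1505499 - 831820 + 204226 + 89134 - 12310 - 3718 + 176 + 22
= 30167357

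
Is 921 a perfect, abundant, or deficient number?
deficient

Proper divisors of 921: sum = 1 + 3 + 307 = 311
Since 311 < 921, 921 is deficient.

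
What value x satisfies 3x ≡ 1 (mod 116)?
39

gcd(3, 116) = 1, so the inverse exists.
Extended Euclidean algorithm on (116, 3):
116 = 38 × 3 + 2  ⟹  2 = (1)·116 + (-38)·3
3 = 1 × 2 + 1  ⟹  1 = (-1)·116 + (39)·3
So (39)·3 ≡ 1 (mod 116), i.e. 3^(-1) ≡ 39 (mod 116).
Check: 3 × 39 = 117 ≡ 1 (mod 116)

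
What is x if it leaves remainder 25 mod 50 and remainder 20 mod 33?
1175

Using Chinese Remainder Theorem:
M = 50 × 33 = 1650
M1 = 33, M2 = 50
y1 = 33^(-1) mod 50 = 47
y2 = 50^(-1) mod 33 = 2
x = (25×33×47 + 20×50×2) mod 1650 = 1175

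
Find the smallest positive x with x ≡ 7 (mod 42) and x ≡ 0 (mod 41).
1435

Using Chinese Remainder Theorem:
M = 42 × 41 = 1722
M1 = 41, M2 = 42
y1 = 41^(-1) mod 42 = 41
y2 = 42^(-1) mod 41 = 1
x = (7×41×41 + 0×42×1) mod 1722 = 1435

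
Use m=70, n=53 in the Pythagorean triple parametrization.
(2091, 7420, 7709)

Euclid's formula: a = m² - n², b = 2mn, c = m² + n²
m = 70, n = 53
a = 70² - 53² = 4900 - 2809 = 2091
b = 2 × 70 × 53 = 7420
c = 70² + 53² = 4900 + 2809 = 7709
Verification: 2091² + 7420² = 4372281 + 55056400 = 59428681 = 7709² ✓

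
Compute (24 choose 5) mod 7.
0

Using Lucas' theorem:
Write n=24 and k=5 in base 7:
n in base 7: [3, 3]
k in base 7: [0, 5]
C(24,5) mod 7 = ∏ C(n_i, k_i) mod 7
Digit binomials (mod 7): C(3,0) = 1; C(3,5) = 0 (k_i > n_i)
Product: 1 × 0 = 0 ≡ 0 (mod 7)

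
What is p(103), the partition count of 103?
271248950

p(n) counts ways to write n as a sum of positive integers (order ignored).
Euler's pentagonal recurrence: p(k) = p(k-1) + p(k-2) - p(k-5) - p(k-7) + p(k-12) + p(k-15) - ... (offsets j(3j∓1)/2, signs ++--, p(0)=1, p(<0)=0).
DP table for k = 0..102: p(0)=1, p(1)=1, p(2)=2, p(3)=3, p(4)=5, p(5)=7, p(6)=11, p(7)=15, p(8)=22, p(9)=30, p(10)=42, p(11)=56, p(12)=77, p(13)=101, p(14)=135, p(15)=176, p(16)=231, p(17)=297, p(18)=385, p(19)=490, p(20)=627, p(21)=792, p(22)=1002, p(23)=1255, p(24)=1575, p(25)=1958, p(26)=2436, p(27)=3010, p(28)=3718, p(29)=4565, p(30)=5604, p(31)=6842, p(32)=8349, p(33)=10143, p(34)=12310, p(35)=14883, p(36)=17977, p(37)=21637, p(38)=26015, p(39)=31185, p(40)=37338, p(41)=44583, p(42)=53174, p(43)=63261, p(44)=75175, p(45)=89134, p(46)=105558, p(47)=124754, p(48)=147273, p(49)=173525, p(50)=204226, p(51)=239943, p(52)=281589, p(53)=329931, p(54)=386155, p(55)=451276, p(56)=526823, p(57)=614154, p(58)=715220, p(59)=831820, p(60)=966467, p(61)=1121505, p(62)=1300156, p(63)=1505499, p(64)=1741630, p(65)=2012558, p(66)=2323520, p(67)=2679689, p(68)=3087735, p(69)=3554345, p(70)=4087968, p(71)=4697205, p(72)=5392783, p(73)=6185689, p(74)=7089500, p(75)=8118264, p(76)=9289091, p(77)=10619863, p(78)=12132164, p(79)=13848650, p(80)=15796476, p(81)=18004327, p(82)=20506255, p(83)=23338469, p(84)=26543660, p(85)=30167357, p(86)=34262962, p(87)=38887673, p(88)=44108109, p(89)=49995925, p(90)=56634173, p(91)=64112359, p(92)=72533807, p(93)=82010177, p(94)=92669720, p(95)=104651419, p(96)=118114304, p(97)=133230930, p(98)=150198136, p(99)=169229875, p(100)=190569292, p(101)=214481126, p(102)=241265379.
Final step: p(103) = p(102) + p(101) - p(98) - p(96) + p(91) + p(88) - p(81) - p(77) + p(68) + p(63) - p(52) - p(46) + p(33) + p(26) - p(11) - p(3)
= 241265379 + 214481126 - 150198136 - 118114304 + 64112359 + 44108109 - 18004327 - 10619863 + 3087735 + 1505499 - 281589 - 105558 + 10143 + 2436 - 56 - 3
= 271248950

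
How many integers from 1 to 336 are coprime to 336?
96

336 = 2^4 × 3 × 7
φ(n) = n × ∏(1 - 1/p) for each prime p dividing n
φ(336) = 336 × (1 - 1/2) × (1 - 1/3) × (1 - 1/7) = 96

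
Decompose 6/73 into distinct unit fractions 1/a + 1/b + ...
1/13 + 1/190 + 1/180310

Greedy algorithm:
6/73: ceiling(73/6) = 13, use 1/13
5/949: ceiling(949/5) = 190, use 1/190
1/180310: ceiling(180310/1) = 180310, use 1/180310
Result: 6/73 = 1/13 + 1/190 + 1/180310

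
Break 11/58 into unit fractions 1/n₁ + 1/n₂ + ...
1/6 + 1/44 + 1/3828

Greedy algorithm:
11/58: ceiling(58/11) = 6, use 1/6
2/87: ceiling(87/2) = 44, use 1/44
1/3828: ceiling(3828/1) = 3828, use 1/3828
Result: 11/58 = 1/6 + 1/44 + 1/3828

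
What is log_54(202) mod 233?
38

Baby-step giant-step with step n = ⌈√233⌉ = 16.
Baby steps 54^j mod 233 (j:value) for j=0..15: 0:1, 1:54, 2:120, 3:189, 4:187, 5:79, 6:72, 7:160, 8:19, 9:94, 10:183, 11:96, 12:58, 13:103, 14:203, 15:11.
Giant-step multiplier: 54^(-16) ≡ 54^(232-16) = 54^216 ≡ 71 (mod 233).
Giant steps γ_i = 202·71^i mod 233: γ_0=202, γ_1=129, γ_2=72 (in table at j=6).
x = i·n + j = 2·16 + 6 = 38.
Check: 54^38 ≡ 202 (mod 233).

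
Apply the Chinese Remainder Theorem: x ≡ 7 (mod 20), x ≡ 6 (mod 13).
227

Using Chinese Remainder Theorem:
M = 20 × 13 = 260
M1 = 13, M2 = 20
y1 = 13^(-1) mod 20 = 17
y2 = 20^(-1) mod 13 = 2
x = (7×13×17 + 6×20×2) mod 260 = 227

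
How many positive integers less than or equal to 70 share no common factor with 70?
24

70 = 2 × 5 × 7
φ(n) = n × ∏(1 - 1/p) for each prime p dividing n
φ(70) = 70 × (1 - 1/2) × (1 - 1/5) × (1 - 1/7) = 24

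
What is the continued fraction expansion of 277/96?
[2; 1, 7, 1, 2, 1, 2]

Euclidean algorithm steps:
277 = 2 × 96 + 85
96 = 1 × 85 + 11
85 = 7 × 11 + 8
11 = 1 × 8 + 3
8 = 2 × 3 + 2
3 = 1 × 2 + 1
2 = 2 × 1 + 0
Continued fraction: [2; 1, 7, 1, 2, 1, 2]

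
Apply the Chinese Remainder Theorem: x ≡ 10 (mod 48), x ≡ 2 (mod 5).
202

Using Chinese Remainder Theorem:
M = 48 × 5 = 240
M1 = 5, M2 = 48
y1 = 5^(-1) mod 48 = 29
y2 = 48^(-1) mod 5 = 2
x = (10×5×29 + 2×48×2) mod 240 = 202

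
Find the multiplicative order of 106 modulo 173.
43

173 is prime, so ord(106) divides φ(173) = 172.
Divisors of 172: 1, 2, 4, 43, 86, 172.
Repeated squaring: 106^1 ≡ 106, 106^2 ≡ 164, 106^4 ≡ 81, 106^8 ≡ 160, 106^16 ≡ 169, 106^32 ≡ 16, 106^64 ≡ 83, 106^128 ≡ 142 (mod 173).
Test 106^d mod 173 for each divisor d in increasing order:
106^1 ≡ 106
106^2 ≡ 164
106^4 ≡ 81
106^43 = 106^32·106^8·106^2·106^1 ≡ 1  ← first divisor giving 1
The order is 43.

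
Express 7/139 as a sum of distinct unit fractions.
1/20 + 1/2780

Greedy algorithm:
7/139: ceiling(139/7) = 20, use 1/20
1/2780: ceiling(2780/1) = 2780, use 1/2780
Result: 7/139 = 1/20 + 1/2780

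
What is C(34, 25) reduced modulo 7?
4

Using Lucas' theorem:
Write n=34 and k=25 in base 7:
n in base 7: [4, 6]
k in base 7: [3, 4]
C(34,25) mod 7 = ∏ C(n_i, k_i) mod 7
Digit binomials (mod 7): C(4,3) = 4; C(6,4) = 15 ≡ 1
Product: 4 × 1 = 4 ≡ 4 (mod 7)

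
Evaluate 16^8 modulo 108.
76

Repeated squaring. Binary of 8 = 1000.
16^1 ≡ 16 (mod 108); 16^2 ≡ 40 (mod 108); 16^4 ≡ 88 (mod 108); 16^8 ≡ 76 (mod 108)
16^8 = 16^8 ≡ 76 (mod 108)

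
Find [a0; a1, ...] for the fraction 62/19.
[3; 3, 1, 4]

Euclidean algorithm steps:
62 = 3 × 19 + 5
19 = 3 × 5 + 4
5 = 1 × 4 + 1
4 = 4 × 1 + 0
Continued fraction: [3; 3, 1, 4]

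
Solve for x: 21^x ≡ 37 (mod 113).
107

Baby-step giant-step with step n = ⌈√113⌉ = 11.
Baby steps 21^j mod 113 (j:value) for j=0..10: 0:1, 1:21, 2:102, 3:108, 4:8, 5:55, 6:25, 7:73, 8:64, 9:101, 10:87.
Giant-step multiplier: 21^(-11) ≡ 21^(112-11) = 21^101 ≡ 6 (mod 113).
Giant steps γ_i = 37·6^i mod 113: γ_0=37, γ_1=109, γ_2=89, γ_3=82, γ_4=40, γ_5=14, γ_6=84, γ_7=52, γ_8=86, γ_9=64 (in table at j=8).
x = i·n + j = 9·11 + 8 = 107.
Check: 21^107 ≡ 37 (mod 113).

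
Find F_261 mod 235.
146

Matrix identity: Q^n = [[F_(n+1), F_n], [F_n, F_(n-1)]] with Q = [[1,1],[1,0]].
n = 261 = 100000101₂. Square-and-multiply, entries mod 235:
Q^1 = [[1,1],[1,0]]
Q^2 = (Q^1)² = [[2,1],[1,1]]
Q^4 = (Q^2)² = [[5,3],[3,2]]
Q^8 = (Q^4)² = [[34,21],[21,13]]
Q^16 = (Q^8)² = [[187,47],[47,140]]
Q^32 = (Q^16)² = [[48,94],[94,189]]
Q^65 = (Q^32)²·Q = [[48,95],[95,188]]
Q^130 = (Q^65)² = [[49,95],[95,189]]
Q^261 = (Q^130)²·Q = [[196,146],[146,50]]
F_261 mod 235 = Q^261[0][1] = 146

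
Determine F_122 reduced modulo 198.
1

Matrix identity: Q^n = [[F_(n+1), F_n], [F_n, F_(n-1)]] with Q = [[1,1],[1,0]].
n = 122 = 1111010₂. Square-and-multiply, entries mod 198:
Q^1 = [[1,1],[1,0]]
Q^3 = (Q^1)²·Q = [[3,2],[2,1]]
Q^7 = (Q^3)²·Q = [[21,13],[13,8]]
Q^15 = (Q^7)²·Q = [[195,16],[16,179]]
Q^30 = (Q^15)² = [[67,44],[44,23]]
Q^61 = (Q^30)²·Q = [[89,89],[89,0]]
Q^122 = (Q^61)² = [[2,1],[1,1]]
F_122 mod 198 = Q^122[0][1] = 1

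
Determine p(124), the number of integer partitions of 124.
2841940500

p(n) counts ways to write n as a sum of positive integers (order ignored).
Euler's pentagonal recurrence: p(k) = p(k-1) + p(k-2) - p(k-5) - p(k-7) + p(k-12) + p(k-15) - ... (offsets j(3j∓1)/2, signs ++--, p(0)=1, p(<0)=0).
DP table for k = 0..123: p(0)=1, p(1)=1, p(2)=2, p(3)=3, p(4)=5, p(5)=7, p(6)=11, p(7)=15, p(8)=22, p(9)=30, p(10)=42, p(11)=56, p(12)=77, p(13)=101, p(14)=135, p(15)=176, p(16)=231, p(17)=297, p(18)=385, p(19)=490, p(20)=627, p(21)=792, p(22)=1002, p(23)=1255, p(24)=1575, p(25)=1958, p(26)=2436, p(27)=3010, p(28)=3718, p(29)=4565, p(30)=5604, p(31)=6842, p(32)=8349, p(33)=10143, p(34)=12310, p(35)=14883, p(36)=17977, p(37)=21637, p(38)=26015, p(39)=31185, p(40)=37338, p(41)=44583, p(42)=53174, p(43)=63261, p(44)=75175, p(45)=89134, p(46)=105558, p(47)=124754, p(48)=147273, p(49)=173525, p(50)=204226, p(51)=239943, p(52)=281589, p(53)=329931, p(54)=386155, p(55)=451276, p(56)=526823, p(57)=614154, p(58)=715220, p(59)=831820, p(60)=966467, p(61)=1121505, p(62)=1300156, p(63)=1505499, p(64)=1741630, p(65)=2012558, p(66)=2323520, p(67)=2679689, p(68)=3087735, p(69)=3554345, p(70)=4087968, p(71)=4697205, p(72)=5392783, p(73)=6185689, p(74)=7089500, p(75)=8118264, p(76)=9289091, p(77)=10619863, p(78)=12132164, p(79)=13848650, p(80)=15796476, p(81)=18004327, p(82)=20506255, p(83)=23338469, p(84)=26543660, p(85)=30167357, p(86)=34262962, p(87)=38887673, p(88)=44108109, p(89)=49995925, p(90)=56634173, p(91)=64112359, p(92)=72533807, p(93)=82010177, p(94)=92669720, p(95)=104651419, p(96)=118114304, p(97)=133230930, p(98)=150198136, p(99)=169229875, p(100)=190569292, p(101)=214481126, p(102)=241265379, p(103)=271248950, p(104)=304801365, p(105)=342325709, p(106)=384276336, p(107)=431149389, p(108)=483502844, p(109)=541946240, p(110)=607163746, p(111)=679903203, p(112)=761002156, p(113)=851376628, p(114)=952050665, p(115)=1064144451, p(116)=1188908248, p(117)=1327710076, p(118)=1482074143, p(119)=1653668665, p(120)=1844349560, p(121)=2056148051, p(122)=2291320912, p(123)=2552338241.
Final step: p(124) = p(123) + p(122) - p(119) - p(117) + p(112) + p(109) - p(102) - p(98) + p(89) + p(84) - p(73) - p(67) + p(54) + p(47) - p(32) - p(24) + p(7)
= 2552338241 + 2291320912 - 1653668665 - 1327710076 + 761002156 + 541946240 - 241265379 - 150198136 + 49995925 + 26543660 - 6185689 - 2679689 + 386155 + 124754 - 8349 - 1575 + 15
= 2841940500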